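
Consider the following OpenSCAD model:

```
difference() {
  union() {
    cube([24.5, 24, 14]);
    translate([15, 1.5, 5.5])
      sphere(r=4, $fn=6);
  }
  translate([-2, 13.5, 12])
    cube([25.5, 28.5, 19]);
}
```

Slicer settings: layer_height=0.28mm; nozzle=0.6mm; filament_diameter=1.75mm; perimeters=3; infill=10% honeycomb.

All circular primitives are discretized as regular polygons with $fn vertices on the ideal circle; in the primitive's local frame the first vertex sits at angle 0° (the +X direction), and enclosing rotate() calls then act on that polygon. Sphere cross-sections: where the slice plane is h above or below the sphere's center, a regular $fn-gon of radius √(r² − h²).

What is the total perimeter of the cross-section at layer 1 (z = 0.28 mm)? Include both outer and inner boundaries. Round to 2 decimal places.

97.00 mm

At z = 0.28 mm: the cube (footprint 24.5×24) is included at this height (perimeter 97.00 mm); the sphere at (15, 1.5) is absent (|z−center|=5.220 > r=4); Merging all regions: only the 24.5×24 cube is present, so the union is just that shape — boundary = 97.00 mm; the cube at (-2, 13.5) is not intersected at this z (z outside [12, 31]); Subtracting the remaining from the first: none of the subtracted shapes is present at this height, so the result so far is unchanged — boundary = 97.00 mm. Overall, the cross-section is a single solid region. Total boundary length (outer) = 97.00 mm.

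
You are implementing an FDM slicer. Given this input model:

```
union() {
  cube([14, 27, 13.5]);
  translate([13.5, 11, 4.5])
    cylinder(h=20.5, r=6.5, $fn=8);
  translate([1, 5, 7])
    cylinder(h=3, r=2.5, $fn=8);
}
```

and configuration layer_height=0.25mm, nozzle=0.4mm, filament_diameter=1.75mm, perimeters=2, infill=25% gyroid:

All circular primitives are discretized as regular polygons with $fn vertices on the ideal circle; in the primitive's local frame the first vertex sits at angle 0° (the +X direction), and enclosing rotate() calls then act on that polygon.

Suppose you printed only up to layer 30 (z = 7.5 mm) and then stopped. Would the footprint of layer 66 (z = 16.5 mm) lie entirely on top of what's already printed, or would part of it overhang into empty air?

entirely on top

Compare the two slices. At z = 7.5: the cube is present — its section is the full 14×27 rectangle (area 378.00 mm²); the cylinder at (13.5, 11): section is a regular 8-gon, circumradius r=6.5 (area = (8/2)·6.500²·sin(360°/8) = 119.50 mm²); the r=2.5 cylinder at (1, 5) contributes a regular 8-gon of circumradius 2.5 (area = (8/2)·2.500²·sin(360°/8) = 17.68 mm²); Combining (union): the regions partially overlap — summed areas 515.18 mm² minus the doubly-counted overlap 79.57 mm² gives 435.61 mm² — area = 435.61 mm². At z = 16.5: the cube is absent (z outside [0, 13.5]); the cylinder at (13.5, 11): section is a regular 8-gon, circumradius r=6.5 (area = (8/2)·6.500²·sin(360°/8) = 119.50 mm²); the cylinder at (1, 5) is not intersected at this z (z outside [7, 10]); Combining (union): only the r=6.5 cylinder at (13.5, 11) is present, so the union is just that shape — area = 119.50 mm². Checking containment: the cross-section at z = 16.5 is a subset of the cross-section at z = 7.5.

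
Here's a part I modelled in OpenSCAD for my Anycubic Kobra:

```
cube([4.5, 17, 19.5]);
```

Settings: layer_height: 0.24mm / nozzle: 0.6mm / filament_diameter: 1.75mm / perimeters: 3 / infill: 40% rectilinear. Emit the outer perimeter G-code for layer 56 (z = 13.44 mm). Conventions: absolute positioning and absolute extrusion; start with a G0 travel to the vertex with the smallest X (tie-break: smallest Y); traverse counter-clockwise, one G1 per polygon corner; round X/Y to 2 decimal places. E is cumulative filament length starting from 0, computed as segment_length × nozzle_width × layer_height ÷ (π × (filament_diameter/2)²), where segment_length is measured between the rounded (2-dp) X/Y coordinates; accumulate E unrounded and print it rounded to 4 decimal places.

At z = 13.44 mm: the cube (footprint 4.5×17) is included at this height. The outline is a single polygon with 4 vertices. Extrusion per mm of travel: 0.6 × 0.24 / (π × 0.875²) = 0.059868. Accumulating E over each segment gives final E = 2.5743.

G0 X0.00 Y0.00 Z13.44
G1 X4.50 Y0.00 E0.2694
G1 X4.50 Y17.00 E1.2872
G1 X0.00 Y17.00 E1.5566
G1 X0.00 Y0.00 E2.5743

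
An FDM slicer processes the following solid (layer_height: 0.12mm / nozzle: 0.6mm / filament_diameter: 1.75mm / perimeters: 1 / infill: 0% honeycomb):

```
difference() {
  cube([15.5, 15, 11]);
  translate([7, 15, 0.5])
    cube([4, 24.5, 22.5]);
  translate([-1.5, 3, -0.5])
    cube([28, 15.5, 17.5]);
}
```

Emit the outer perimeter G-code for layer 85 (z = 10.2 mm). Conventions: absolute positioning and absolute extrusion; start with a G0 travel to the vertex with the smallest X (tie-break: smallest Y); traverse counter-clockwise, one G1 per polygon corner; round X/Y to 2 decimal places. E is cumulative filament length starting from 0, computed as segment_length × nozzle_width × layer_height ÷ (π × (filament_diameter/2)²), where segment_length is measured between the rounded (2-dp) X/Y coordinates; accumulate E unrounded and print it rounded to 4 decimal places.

At z = 10.2 mm: the cube (footprint 15.5×15) is included at this height; the cube at (7, 15) (footprint 4×24.5) is included at this height; the cube at (-1.5, 3) is present — its section is the full 28×15.5 rectangle; After the difference (first − rest): starting from the 15.5×15 cube, the 4×24.5 cube at (7, 15) misses the remaining region (no effect); the 28×15.5 cube at (-1.5, 3) partially overlaps it — only the 186.00 mm² overlap (of its 434.00 mm²) is removed, clipping the outline — 1 connected region. The outline is a single polygon with 4 vertices. Extrusion per mm of travel: 0.6 × 0.12 / (π × 0.875²) = 0.029934. Accumulating E over each segment gives final E = 1.1076.

G0 X0.00 Y0.00 Z10.20
G1 X15.50 Y0.00 E0.4640
G1 X15.50 Y3.00 E0.5538
G1 X0.00 Y3.00 E1.0178
G1 X0.00 Y0.00 E1.1076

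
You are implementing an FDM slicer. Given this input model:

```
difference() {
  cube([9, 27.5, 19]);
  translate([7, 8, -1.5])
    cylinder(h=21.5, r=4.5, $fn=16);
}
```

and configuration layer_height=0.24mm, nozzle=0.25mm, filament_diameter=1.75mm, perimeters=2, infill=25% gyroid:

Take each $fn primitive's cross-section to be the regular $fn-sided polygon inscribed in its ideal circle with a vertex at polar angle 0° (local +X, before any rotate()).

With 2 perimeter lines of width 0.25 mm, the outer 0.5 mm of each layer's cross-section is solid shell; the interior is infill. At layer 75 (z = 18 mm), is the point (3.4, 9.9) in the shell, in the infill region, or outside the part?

At z = 18 mm: the 9×27.5 cube contributes its full rectangle; the r=4.5 cylinder at (7, 8) gives a regular 16-gon of circumradius 4.5 (constant along its height); Subtracting the remaining from the first: starting from the 9×27.5 cube, the r=4.5 cylinder at (7, 8) partially overlaps it — only the 48.17 mm² overlap (of its 61.99 mm²) is removed, clipping the outline — 1 connected region. Overall, the cross-section is a single solid region. The nearest boundary edge runs (3.82, 11.18)→(2.84, 9.72); distance from the point to it = 0.36 mm. The point is not inside any of the regions above, so it lies outside the cross-section (0.36 mm from the nearest boundary).

outside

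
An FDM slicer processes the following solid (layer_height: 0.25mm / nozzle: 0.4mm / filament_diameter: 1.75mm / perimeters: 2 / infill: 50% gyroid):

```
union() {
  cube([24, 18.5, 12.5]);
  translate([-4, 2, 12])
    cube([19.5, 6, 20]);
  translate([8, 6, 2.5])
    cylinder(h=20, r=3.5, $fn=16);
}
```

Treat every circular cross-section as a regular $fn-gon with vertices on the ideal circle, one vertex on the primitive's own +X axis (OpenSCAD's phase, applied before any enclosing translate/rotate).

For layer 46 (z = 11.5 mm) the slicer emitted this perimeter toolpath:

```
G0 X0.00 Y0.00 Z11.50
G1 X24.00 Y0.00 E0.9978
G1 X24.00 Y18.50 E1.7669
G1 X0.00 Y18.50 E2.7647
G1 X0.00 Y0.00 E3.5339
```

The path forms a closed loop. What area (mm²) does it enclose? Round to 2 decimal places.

444.00 mm²

Apply the shoelace formula to the sequence of (X, Y) vertices; enclosed area = 444.00 mm².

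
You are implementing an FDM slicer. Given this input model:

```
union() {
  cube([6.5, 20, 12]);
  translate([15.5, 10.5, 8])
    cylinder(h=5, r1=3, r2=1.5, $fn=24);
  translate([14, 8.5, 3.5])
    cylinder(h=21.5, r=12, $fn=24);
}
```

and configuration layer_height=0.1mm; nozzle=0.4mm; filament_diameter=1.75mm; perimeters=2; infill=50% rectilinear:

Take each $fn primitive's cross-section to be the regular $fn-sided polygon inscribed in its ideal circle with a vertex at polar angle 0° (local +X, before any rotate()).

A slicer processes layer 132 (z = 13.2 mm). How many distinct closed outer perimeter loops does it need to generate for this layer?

At z = 13.2 mm: the cube is absent (z outside [0, 12]); the cone at (15.5, 10.5) does not reach this height (z outside [8, 13]); the cylinder at (14, 8.5): section is a regular 24-gon, circumradius r=12; Merging all regions: only the r=12 cylinder at (14, 8.5) is present, so the union is just that shape — 1 connected region. The result has 1 disconnected region.

1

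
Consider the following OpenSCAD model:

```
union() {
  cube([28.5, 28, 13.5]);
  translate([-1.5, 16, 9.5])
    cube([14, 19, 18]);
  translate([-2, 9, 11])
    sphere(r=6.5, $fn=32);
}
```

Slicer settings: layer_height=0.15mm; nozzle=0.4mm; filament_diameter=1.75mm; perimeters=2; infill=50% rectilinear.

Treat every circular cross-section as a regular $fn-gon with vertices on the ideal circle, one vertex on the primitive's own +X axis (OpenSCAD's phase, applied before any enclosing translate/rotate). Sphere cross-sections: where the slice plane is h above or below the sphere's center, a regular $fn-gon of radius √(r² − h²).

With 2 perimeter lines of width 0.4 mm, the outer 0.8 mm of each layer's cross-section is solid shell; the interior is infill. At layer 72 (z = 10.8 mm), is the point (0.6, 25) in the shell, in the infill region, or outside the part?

At z = 10.8 mm: the cube (footprint 28.5×28) is included at this height; the cube at (-1.5, 16) (footprint 14×19) is included at this height; the r=6.5 sphere at (-2, 9) contributes a regular 32-gon of circumradius √(6.5²−0.2²) = 6.497; Taking the union: the regions partially overlap (shared area 190.39 mm²), so overlapping operands fuse into one piece — 1 connected region. Overall, the cross-section is a single solid region. The nearest boundary edge runs (-1.50, 16.00)→(-1.50, 35.00); distance from the point to it = 2.10 mm. The point is inside the cross-section and 2.10 mm from the nearest boundary — more than the 0.8 mm shell width (2 × 0.4), so it's in the infill interior.

infill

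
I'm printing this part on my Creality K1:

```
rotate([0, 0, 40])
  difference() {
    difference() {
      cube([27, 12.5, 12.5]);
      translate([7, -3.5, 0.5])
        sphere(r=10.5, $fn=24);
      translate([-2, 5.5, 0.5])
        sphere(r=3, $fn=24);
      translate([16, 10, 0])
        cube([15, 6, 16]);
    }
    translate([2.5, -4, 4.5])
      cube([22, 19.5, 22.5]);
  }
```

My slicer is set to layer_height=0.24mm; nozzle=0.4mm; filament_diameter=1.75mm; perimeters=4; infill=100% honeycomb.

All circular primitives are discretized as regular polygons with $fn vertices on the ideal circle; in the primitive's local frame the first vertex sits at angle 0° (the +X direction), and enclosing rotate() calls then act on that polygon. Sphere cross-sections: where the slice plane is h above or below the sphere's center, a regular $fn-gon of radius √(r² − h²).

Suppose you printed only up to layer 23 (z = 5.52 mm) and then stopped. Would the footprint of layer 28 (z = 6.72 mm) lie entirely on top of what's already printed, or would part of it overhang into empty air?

Compare the two slices. At z = 5.52: the cube is present — its section is the full 27×12.5 rectangle (area 337.50 mm²); the r=10.5 sphere at (7, -3.5) slices to a regular 24-gon of circumradius 9.222 (√(r²−h²) with h=5.02 from center) (area = (24/2)·9.222²·sin(360°/24) = 264.15 mm²); the sphere at (-2, 5.5) is not intersected at this z (|z−center|=5.020 > r=3); the 15×6 cube at (16, 10) contributes its full rectangle (area 90.00 mm²); After the difference (first − rest): starting from the 27×12.5 cube (337.50 mm²), the r=10.5 sphere at (7, -3.5) partially overlaps it — only the 67.50 mm² overlap (of its 264.15 mm²) is removed, clipping the outline; the 15×6 cube at (16, 10) partially overlaps it — only the 27.50 mm² overlap (of its 90.00 mm²) is removed, clipping the outline — area = 242.50 mm²; the cube at (2.5, -4) is present — its section is the full 22×19.5 rectangle (area 429.00 mm²); Subtracting the remaining from the first: starting from that combined region (242.50 mm²), the 22×19.5 cube at (2.5, -4) partially overlaps it — only the 195.22 mm² overlap (of its 429.00 mm²) is removed, clipping the outline — area = 47.28 mm²; (whole slice rotated 40° about Z — lengths, areas and connectivity unchanged). At z = 6.72: the cube (footprint 27×12.5) is included at this height (area 337.50 mm²); the r=10.5 sphere at (7, -3.5) slices to a regular 24-gon of circumradius 8.459 (√(r²−h²) with h=6.22 from center) (area = (24/2)·8.459²·sin(360°/24) = 222.26 mm²); the sphere at (-2, 5.5) is not intersected at this z (|z−center|=6.220 > r=3); the cube at (16, 10) (footprint 15×6) is included at this height (area 90.00 mm²); After the difference (first − rest): starting from the 27×12.5 cube (337.50 mm²), the r=10.5 sphere at (7, -3.5) partially overlaps it — only the 53.59 mm² overlap (of its 222.26 mm²) is removed, clipping the outline; the 15×6 cube at (16, 10) partially overlaps it — only the 27.50 mm² overlap (of its 90.00 mm²) is removed, clipping the outline — area = 256.41 mm²; the cube at (2.5, -4) is present — its section is the full 22×19.5 rectangle (area 429.00 mm²); After the difference (first − rest): starting from that combined region (256.41 mm²), the 22×19.5 cube at (2.5, -4) partially overlaps it — only the 206.53 mm² overlap (of its 429.00 mm²) is removed, clipping the outline — area = 49.88 mm²; (whole slice rotated 40° about Z — lengths, areas and connectivity unchanged). Checking containment: at z = 6.72 the cross-section extends beyond the z = 5.52 cross-section by about 2.60 mm².

part overhangs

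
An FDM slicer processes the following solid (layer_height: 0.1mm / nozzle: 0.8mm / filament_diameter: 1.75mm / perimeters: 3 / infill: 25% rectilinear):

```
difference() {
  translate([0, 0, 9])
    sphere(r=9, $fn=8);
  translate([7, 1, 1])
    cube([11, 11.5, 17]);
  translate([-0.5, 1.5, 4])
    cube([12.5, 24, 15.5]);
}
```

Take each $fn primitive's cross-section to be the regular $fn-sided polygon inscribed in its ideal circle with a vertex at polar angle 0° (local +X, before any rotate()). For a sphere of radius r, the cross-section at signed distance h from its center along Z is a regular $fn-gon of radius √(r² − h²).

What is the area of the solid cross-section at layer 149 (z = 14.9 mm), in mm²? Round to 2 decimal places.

105.12 mm²

At z = 14.9 mm: the r=9 sphere contributes a regular 8-gon of circumradius √(9²−5.9²) = 6.796 (area = (8/2)·6.796²·sin(360°/8) = 130.65 mm²); the 11×11.5 cube at (7, 1) contributes its full rectangle (area 126.50 mm²); the cube at (-0.5, 1.5) is present — its section is the full 12.5×24 rectangle (area 300.00 mm²); After the difference (first − rest): starting from the r=9 sphere (130.65 mm²), the 11×11.5 cube at (7, 1) misses the remaining region (no effect); the 12.5×24 cube at (-0.5, 1.5) partially overlaps it — only the 25.53 mm² overlap (of its 300.00 mm²) is removed, clipping the outline — area = 105.12 mm². Overall, the cross-section is a single solid region. Net area = 105.12 mm².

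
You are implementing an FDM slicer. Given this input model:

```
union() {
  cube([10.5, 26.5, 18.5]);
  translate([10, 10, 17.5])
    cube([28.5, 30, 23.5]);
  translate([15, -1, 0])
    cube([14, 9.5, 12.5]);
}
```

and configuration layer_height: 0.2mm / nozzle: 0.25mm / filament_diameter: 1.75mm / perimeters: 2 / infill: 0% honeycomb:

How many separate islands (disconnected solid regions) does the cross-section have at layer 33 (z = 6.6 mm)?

At z = 6.6 mm: the cube is present — its section is the full 10.5×26.5 rectangle; the cube at (10, 10) is absent (z outside [17.5, 41]); the cube at (15, -1) is present — its section is the full 14×9.5 rectangle; Taking the union: the 2 present regions are separate (no shared area or edge), so areas and boundary lengths simply add and each stays a separate island — 2 connected regions. Overall, the cross-section has 2 separate islands. Island count = 2.

2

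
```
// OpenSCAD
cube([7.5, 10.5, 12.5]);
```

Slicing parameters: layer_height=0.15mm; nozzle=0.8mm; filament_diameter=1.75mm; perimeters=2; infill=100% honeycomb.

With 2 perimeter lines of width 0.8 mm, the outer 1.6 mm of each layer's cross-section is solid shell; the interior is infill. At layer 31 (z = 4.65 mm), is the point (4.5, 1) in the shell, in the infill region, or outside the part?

shell

At z = 4.65 mm: the 7.5×10.5 cube contributes its full rectangle. Overall, the cross-section is a single solid region. The nearest boundary edge runs (0.00, 0.00)→(7.50, 0.00); distance from the point to it = 1.00 mm. The point is inside the cross-section, 1.00 mm from the nearest boundary — within the 1.6 mm shell band (2 × 0.8).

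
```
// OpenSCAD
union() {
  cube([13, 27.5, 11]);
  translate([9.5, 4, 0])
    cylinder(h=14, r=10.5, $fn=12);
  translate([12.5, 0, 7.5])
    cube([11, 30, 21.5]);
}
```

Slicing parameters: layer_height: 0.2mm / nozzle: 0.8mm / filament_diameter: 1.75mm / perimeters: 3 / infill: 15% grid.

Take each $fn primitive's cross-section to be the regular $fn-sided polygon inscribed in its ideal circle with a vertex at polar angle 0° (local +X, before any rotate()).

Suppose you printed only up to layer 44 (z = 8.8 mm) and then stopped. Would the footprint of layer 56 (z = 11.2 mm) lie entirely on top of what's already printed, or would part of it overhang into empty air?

Compare the two slices. At z = 8.8: the cube is present — its section is the full 13×27.5 rectangle (area 357.50 mm²); the cylinder at (9.5, 4): section is a regular 12-gon, circumradius r=10.5 (area = (12/2)·10.500²·sin(360°/12) = 330.75 mm²); the 11×30 cube at (12.5, 0) contributes its full rectangle (area 330.00 mm²); Taking the union: the regions partially overlap — summed areas 1018.25 mm² minus the doubly-counted overlap 255.11 mm² gives 763.14 mm² — area = 763.14 mm². At z = 11.2: the cube is not intersected at this z (z outside [0, 11]); the cylinder at (9.5, 4): section is a regular 12-gon, circumradius r=10.5 (area = (12/2)·10.500²·sin(360°/12) = 330.75 mm²); the 11×30 cube at (12.5, 0) contributes its full rectangle (area 330.00 mm²); Merging all regions: the regions partially overlap — summed areas 660.75 mm² minus the doubly-counted overlap 80.25 mm² gives 580.50 mm² — area = 580.50 mm². Checking containment: the cross-section at z = 11.2 is a subset of the cross-section at z = 8.8.

entirely on top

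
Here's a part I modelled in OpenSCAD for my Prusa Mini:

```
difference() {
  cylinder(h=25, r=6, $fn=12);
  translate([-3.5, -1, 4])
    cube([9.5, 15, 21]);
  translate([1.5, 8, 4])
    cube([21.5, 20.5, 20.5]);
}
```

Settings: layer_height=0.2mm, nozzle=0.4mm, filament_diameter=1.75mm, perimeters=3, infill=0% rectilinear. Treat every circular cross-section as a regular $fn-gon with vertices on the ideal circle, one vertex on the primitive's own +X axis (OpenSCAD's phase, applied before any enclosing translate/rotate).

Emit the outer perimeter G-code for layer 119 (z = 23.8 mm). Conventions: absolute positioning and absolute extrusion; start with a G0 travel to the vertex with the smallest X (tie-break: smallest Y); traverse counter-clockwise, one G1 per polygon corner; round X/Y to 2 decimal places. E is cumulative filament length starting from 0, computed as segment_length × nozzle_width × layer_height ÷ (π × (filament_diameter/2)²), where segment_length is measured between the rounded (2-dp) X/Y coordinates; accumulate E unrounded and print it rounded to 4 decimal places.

G0 X-6.00 Y0.00 Z23.80
G1 X-5.20 Y-3.00 E0.1033
G1 X-3.00 Y-5.20 E0.2067
G1 X0.00 Y-6.00 E0.3100
G1 X3.00 Y-5.20 E0.4133
G1 X5.20 Y-3.00 E0.5168
G1 X5.73 Y-1.00 E0.5856
G1 X-3.50 Y-1.00 E0.8926
G1 X-3.50 Y4.70 E1.0822
G1 X-5.20 Y3.00 E1.1621
G1 X-6.00 Y0.00 E1.2654

At z = 23.8 mm: the r=6 cylinder gives a regular 12-gon of circumradius 6 (constant along its height); the 9.5×15 cube at (-3.5, -1) contributes its full rectangle; the cube at (1.5, 8) (footprint 21.5×20.5) is included at this height; Subtracting the remaining from the first: starting from the r=6 cylinder, the 9.5×15 cube at (-3.5, -1) partially overlaps it — only the 55.63 mm² overlap (of its 142.50 mm²) is removed, clipping the outline; the 21.5×20.5 cube at (1.5, 8) misses the remaining region (no effect) — 1 connected region. The outline is a single polygon with 10 vertices. Extrusion per mm of travel: 0.4 × 0.2 / (π × 0.875²) = 0.033260. Accumulating E over each segment gives final E = 1.2654.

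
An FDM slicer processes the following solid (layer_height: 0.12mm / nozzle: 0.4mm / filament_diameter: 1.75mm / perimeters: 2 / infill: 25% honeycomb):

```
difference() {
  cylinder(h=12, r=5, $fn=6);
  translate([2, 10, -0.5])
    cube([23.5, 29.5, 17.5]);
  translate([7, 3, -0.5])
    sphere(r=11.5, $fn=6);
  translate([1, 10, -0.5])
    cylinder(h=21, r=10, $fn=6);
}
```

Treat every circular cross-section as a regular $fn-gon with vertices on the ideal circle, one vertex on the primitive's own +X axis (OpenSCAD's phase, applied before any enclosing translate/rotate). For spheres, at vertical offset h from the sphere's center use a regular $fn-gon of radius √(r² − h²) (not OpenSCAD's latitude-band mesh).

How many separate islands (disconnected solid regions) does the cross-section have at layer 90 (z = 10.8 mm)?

At z = 10.8 mm: the r=5 cylinder gives a regular 6-gon of circumradius 5 (constant along its height); the 23.5×29.5 cube at (2, 10) contributes its full rectangle; the sphere at (7, 3): section is a regular 6-gon, circumradius = √(r²−h²) = √(11.5²−11.3²) = 2.135; the r=10 cylinder at (1, 10) contributes a regular 6-gon of circumradius 10; After the difference (first − rest): starting from the r=5 cylinder, the 23.5×29.5 cube at (2, 10) misses the remaining region (no effect); the r=11.5 sphere at (7, 3) misses the remaining region (no effect); the r=10 cylinder at (1, 10) partially overlaps it — only the 20.09 mm² overlap (of its 259.81 mm²) is removed, clipping the outline — 1 connected region. Overall, the cross-section is a single solid region. Island count = 1.

1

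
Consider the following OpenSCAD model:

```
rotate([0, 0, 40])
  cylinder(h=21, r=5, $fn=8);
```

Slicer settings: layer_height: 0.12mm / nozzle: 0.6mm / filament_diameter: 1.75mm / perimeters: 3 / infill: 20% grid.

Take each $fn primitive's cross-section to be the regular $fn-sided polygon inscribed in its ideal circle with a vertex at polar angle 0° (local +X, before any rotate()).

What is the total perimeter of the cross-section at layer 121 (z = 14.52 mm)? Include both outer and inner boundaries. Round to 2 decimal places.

At z = 14.52 mm: the r=5 cylinder contributes a regular 8-gon of circumradius 5 (perimeter = 2·8·5.000·sin(180°/8) = 30.61 mm); (rotated 40° about Z; rotation is an isometry so areas/perimeters/island counts are preserved). Overall, the cross-section is a single solid region. Total boundary length (outer) = 30.61 mm.

30.61 mm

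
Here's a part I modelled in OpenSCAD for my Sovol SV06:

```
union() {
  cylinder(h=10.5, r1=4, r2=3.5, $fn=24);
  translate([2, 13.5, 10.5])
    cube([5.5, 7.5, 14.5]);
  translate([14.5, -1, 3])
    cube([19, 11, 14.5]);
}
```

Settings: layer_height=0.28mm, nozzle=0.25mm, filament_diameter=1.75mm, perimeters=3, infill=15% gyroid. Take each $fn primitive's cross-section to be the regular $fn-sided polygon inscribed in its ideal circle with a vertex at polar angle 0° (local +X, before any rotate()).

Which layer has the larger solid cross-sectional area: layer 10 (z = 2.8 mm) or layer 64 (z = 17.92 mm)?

layer 10 (z = 2.8 mm)

Layer 10 (z = 2.8): the cone: at t=0.267 of its height the radius interpolates to r₁+(r₂−r₁)t = 3.867, giving a regular 24-gon of that circumradius (area = (24/2)·3.867²·sin(360°/24) = 46.44 mm²); the cube at (2, 13.5) is not intersected at this z (z outside [10.5, 25]); the cube at (14.5, -1) is absent (z outside [3, 17.5]); Taking the union: only the cone is present, so the union is just that shape — area = 46.44 mm². So its area = 46.44 mm². Layer 64 (z = 17.92): the cone is absent (z outside [0, 10.5]); the 5.5×7.5 cube at (2, 13.5) contributes its full rectangle (area 41.25 mm²); the cube at (14.5, -1) is not intersected at this z (z outside [3, 17.5]); Merging all regions: only the 5.5×7.5 cube at (2, 13.5) is present, so the union is just that shape — area = 41.25 mm². So its area = 41.25 mm². Layer 10 is larger (46.44 vs 41.25 mm²).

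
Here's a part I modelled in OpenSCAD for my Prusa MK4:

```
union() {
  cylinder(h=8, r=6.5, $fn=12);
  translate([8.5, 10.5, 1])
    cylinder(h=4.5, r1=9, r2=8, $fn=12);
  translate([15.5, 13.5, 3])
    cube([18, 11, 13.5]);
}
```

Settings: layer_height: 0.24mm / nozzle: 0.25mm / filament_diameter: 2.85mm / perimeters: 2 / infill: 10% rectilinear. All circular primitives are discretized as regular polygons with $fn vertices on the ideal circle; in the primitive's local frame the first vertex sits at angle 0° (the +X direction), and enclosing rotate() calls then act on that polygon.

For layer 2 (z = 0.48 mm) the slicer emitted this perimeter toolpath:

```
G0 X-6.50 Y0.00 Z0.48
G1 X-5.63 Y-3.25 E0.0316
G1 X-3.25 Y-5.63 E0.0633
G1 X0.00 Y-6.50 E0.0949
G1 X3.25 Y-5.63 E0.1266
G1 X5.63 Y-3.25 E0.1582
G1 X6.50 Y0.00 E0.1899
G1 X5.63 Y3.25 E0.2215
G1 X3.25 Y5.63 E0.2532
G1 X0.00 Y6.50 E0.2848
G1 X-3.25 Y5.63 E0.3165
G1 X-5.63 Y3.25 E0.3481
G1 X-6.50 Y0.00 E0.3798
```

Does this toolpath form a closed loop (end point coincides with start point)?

yes

Start point (G0): (-6.50, 0.00). End point (last G1): the path returns to the start — closed.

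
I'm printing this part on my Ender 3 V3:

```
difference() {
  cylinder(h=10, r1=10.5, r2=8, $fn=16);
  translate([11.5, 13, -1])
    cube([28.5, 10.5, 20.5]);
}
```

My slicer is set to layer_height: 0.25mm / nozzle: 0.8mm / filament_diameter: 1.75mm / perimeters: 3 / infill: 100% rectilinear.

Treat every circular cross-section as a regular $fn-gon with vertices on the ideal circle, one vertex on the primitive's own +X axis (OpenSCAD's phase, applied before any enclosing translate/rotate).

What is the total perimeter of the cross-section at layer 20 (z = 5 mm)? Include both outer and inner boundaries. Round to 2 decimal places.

57.75 mm

At z = 5 mm: the cone contributes a regular 16-gon of circumradius 9.250 (interpolated between r1=10.5 and r2=8 at t=0.500) (perimeter = 2·16·9.250·sin(180°/16) = 57.75 mm); the 28.5×10.5 cube at (11.5, 13) contributes its full rectangle (perimeter 78.00 mm); Taking the first minus the rest: starting from the cone, the 28.5×10.5 cube at (11.5, 13) misses the remaining region (no effect) — boundary = 57.75 mm. Overall, the cross-section is a single solid region. Total boundary length (outer) = 57.75 mm.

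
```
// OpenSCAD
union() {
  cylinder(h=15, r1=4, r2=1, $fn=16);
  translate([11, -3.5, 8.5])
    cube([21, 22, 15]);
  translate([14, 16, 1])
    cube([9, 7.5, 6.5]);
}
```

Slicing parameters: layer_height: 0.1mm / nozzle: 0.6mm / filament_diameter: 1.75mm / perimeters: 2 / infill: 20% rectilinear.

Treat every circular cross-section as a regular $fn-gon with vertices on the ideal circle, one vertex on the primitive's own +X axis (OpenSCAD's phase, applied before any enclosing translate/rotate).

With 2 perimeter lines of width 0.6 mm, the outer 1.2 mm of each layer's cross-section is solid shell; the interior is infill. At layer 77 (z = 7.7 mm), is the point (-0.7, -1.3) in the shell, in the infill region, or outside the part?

At z = 7.7 mm: the cone: at t=0.513 of its height the radius interpolates to r₁+(r₂−r₁)t = 2.460, giving a regular 16-gon of that circumradius; the cube at (11, -3.5) is not intersected at this z (z outside [8.5, 23.5]); the cube at (14, 16) is not intersected at this z (z outside [1, 7.5]); Combining (union): only the cone is present, so the union is just that shape — 1 connected region. Overall, the cross-section is a single solid region. The nearest boundary edge runs (-1.74, -1.74)→(-0.94, -2.27); distance from the point to it = 0.94 mm. The point is inside the cross-section, 0.94 mm from the nearest boundary — within the 1.2 mm shell band (2 × 0.6).

shell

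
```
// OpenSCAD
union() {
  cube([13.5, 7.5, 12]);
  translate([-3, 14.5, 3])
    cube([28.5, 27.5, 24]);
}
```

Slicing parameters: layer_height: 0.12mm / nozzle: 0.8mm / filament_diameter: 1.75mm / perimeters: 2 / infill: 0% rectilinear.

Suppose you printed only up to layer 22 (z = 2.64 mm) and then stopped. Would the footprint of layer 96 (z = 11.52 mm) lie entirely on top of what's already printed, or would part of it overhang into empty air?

part overhangs

Compare the two slices. At z = 2.64: the cube is present — its section is the full 13.5×7.5 rectangle (area 101.25 mm²); the cube at (-3, 14.5) is not intersected at this z (z outside [3, 27]); Taking the union: only the 13.5×7.5 cube is present, so the union is just that shape — area = 101.25 mm². At z = 11.52: the 13.5×7.5 cube contributes its full rectangle (area 101.25 mm²); the cube at (-3, 14.5) is present — its section is the full 28.5×27.5 rectangle (area 783.75 mm²); Combining (union): the 2 present regions are separate (no shared area or edge), so areas and boundary lengths simply add and each stays a separate island — area = 885.00 mm². Checking containment: at z = 11.52 the cross-section extends beyond the z = 2.64 cross-section by about 783.75 mm².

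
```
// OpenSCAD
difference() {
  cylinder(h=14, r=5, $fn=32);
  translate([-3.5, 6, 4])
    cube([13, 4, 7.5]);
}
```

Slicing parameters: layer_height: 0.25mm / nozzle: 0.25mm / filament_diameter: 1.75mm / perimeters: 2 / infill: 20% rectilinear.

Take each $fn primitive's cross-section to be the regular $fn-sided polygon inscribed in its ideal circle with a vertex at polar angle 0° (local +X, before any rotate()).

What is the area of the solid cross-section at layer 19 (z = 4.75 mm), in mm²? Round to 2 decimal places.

78.04 mm²

At z = 4.75 mm: the r=5 cylinder contributes a regular 32-gon of circumradius 5 (area = (32/2)·5.000²·sin(360°/32) = 78.04 mm²); the cube at (-3.5, 6) (footprint 13×4) is included at this height (area 52.00 mm²); After the difference (first − rest): starting from the r=5 cylinder (78.04 mm²), the 13×4 cube at (-3.5, 6) misses the remaining region (no effect) — area = 78.04 mm². Overall, the cross-section is a single solid region. Net area = 78.04 mm².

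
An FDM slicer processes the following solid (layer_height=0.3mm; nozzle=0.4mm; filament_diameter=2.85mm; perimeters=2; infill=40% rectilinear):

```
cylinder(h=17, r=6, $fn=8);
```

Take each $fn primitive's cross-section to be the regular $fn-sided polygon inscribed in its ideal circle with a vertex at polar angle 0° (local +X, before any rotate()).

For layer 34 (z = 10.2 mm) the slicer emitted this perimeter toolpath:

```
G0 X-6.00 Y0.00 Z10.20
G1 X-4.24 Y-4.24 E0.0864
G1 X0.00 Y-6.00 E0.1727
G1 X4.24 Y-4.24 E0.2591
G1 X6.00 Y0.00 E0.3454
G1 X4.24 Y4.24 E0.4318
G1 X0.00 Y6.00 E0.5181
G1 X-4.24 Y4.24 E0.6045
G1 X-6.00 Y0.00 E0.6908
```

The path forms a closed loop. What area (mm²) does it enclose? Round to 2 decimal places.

Apply the shoelace formula to the sequence of (X, Y) vertices; enclosed area = 101.76 mm².

101.76 mm²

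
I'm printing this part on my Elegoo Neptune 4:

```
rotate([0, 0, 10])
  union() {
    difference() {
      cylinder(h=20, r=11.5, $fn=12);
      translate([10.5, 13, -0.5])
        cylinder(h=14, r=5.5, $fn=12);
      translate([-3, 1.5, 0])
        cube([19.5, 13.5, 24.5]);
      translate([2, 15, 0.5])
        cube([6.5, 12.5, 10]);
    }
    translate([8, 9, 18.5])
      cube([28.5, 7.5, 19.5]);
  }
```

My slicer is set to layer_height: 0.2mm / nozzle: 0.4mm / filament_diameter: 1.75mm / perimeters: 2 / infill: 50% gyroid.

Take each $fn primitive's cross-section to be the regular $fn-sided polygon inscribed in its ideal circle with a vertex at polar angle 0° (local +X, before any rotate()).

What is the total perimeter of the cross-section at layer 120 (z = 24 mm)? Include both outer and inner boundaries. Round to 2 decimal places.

72.00 mm

At z = 24 mm: the cylinder is absent (z outside [0, 20]); the cylinder at (10.5, 13) is not intersected at this z (z outside [-0.5, 13.5]); the cube at (-3, 1.5) (footprint 19.5×13.5) is included at this height (perimeter 66.00 mm); the cube at (2, 15) is not intersected at this z (z outside [0.5, 10.5]); Subtracting the remaining from the first: the first operand is absent here, so nothing remains; the cube at (8, 9) is present — its section is the full 28.5×7.5 rectangle (perimeter 72.00 mm); Merging all regions: only the 28.5×7.5 cube at (8, 9) is present, so the union is just that shape — boundary = 72.00 mm; (whole slice rotated 10° about Z — lengths, areas and connectivity unchanged). Overall, the cross-section is a single solid region. Total boundary length (outer) = 72.00 mm.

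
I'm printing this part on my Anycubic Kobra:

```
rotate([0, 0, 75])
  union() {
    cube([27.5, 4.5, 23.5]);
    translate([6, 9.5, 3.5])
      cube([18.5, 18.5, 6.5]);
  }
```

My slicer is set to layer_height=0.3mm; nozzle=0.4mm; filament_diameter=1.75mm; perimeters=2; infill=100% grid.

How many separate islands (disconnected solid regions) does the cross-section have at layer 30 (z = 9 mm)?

At z = 9 mm: the 27.5×4.5 cube contributes its full rectangle; the 18.5×18.5 cube at (6, 9.5) contributes its full rectangle; Merging all regions: the 2 present regions are separate (no shared area or edge), so areas and boundary lengths simply add and each stays a separate island — 2 connected regions; (rotated 75° about Z; rotation is an isometry so areas/perimeters/island counts are preserved). Overall, the cross-section has 2 separate islands. Island count = 2.

2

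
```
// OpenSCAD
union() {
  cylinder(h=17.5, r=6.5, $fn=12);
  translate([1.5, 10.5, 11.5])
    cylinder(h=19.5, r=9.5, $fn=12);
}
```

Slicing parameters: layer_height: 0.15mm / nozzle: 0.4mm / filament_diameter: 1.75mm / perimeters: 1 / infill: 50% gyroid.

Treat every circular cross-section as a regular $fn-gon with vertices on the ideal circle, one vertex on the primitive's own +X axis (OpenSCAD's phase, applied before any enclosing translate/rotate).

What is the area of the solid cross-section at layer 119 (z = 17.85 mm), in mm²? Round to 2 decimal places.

270.75 mm²

At z = 17.85 mm: the cylinder is absent (z outside [0, 17.5]); the cylinder at (1.5, 10.5): section is a regular 12-gon, circumradius r=9.5 (area = (12/2)·9.500²·sin(360°/12) = 270.75 mm²); Merging all regions: only the r=9.5 cylinder at (1.5, 10.5) is present, so the union is just that shape — area = 270.75 mm². Overall, the cross-section is a single solid region. Net area = 270.75 mm².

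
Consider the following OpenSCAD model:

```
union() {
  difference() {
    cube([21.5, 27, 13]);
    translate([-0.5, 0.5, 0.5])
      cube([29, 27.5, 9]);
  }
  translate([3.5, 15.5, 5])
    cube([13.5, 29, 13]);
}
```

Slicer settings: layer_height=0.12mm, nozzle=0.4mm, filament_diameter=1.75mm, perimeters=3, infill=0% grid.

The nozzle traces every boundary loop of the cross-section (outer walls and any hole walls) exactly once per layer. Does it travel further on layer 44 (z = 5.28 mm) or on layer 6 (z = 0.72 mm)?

layer 44 (z = 5.28 mm)

Layer 44 (z = 5.28): the cube is present — its section is the full 21.5×27 rectangle (perimeter 97.00 mm); the 29×27.5 cube at (-0.5, 0.5) contributes its full rectangle (perimeter 113.00 mm); After the difference (first − rest): starting from the 21.5×27 cube, the 29×27.5 cube at (-0.5, 0.5) partially overlaps it — only the 569.75 mm² overlap (of its 797.50 mm²) is removed, clipping the outline — boundary = 44.00 mm; the cube at (3.5, 15.5) (footprint 13.5×29) is included at this height (perimeter 85.00 mm); Combining (union): the 2 present regions are separate (no shared area or edge), so areas and boundary lengths simply add and each stays a separate island — boundary = 129.00 mm. So its perimeter = 129.00 mm. Layer 6 (z = 0.72): the cube (footprint 21.5×27) is included at this height (perimeter 97.00 mm); the cube at (-0.5, 0.5) (footprint 29×27.5) is included at this height (perimeter 113.00 mm); Subtracting the remaining from the first: starting from the 21.5×27 cube, the 29×27.5 cube at (-0.5, 0.5) partially overlaps it — only the 569.75 mm² overlap (of its 797.50 mm²) is removed, clipping the outline — boundary = 44.00 mm; the cube at (3.5, 15.5) does not reach this height (z outside [5, 18]); Merging all regions: only the result so far is present, so the union is just that shape — boundary = 44.00 mm. So its perimeter = 44.00 mm. Layer 44 is larger (129.00 vs 44.00 mm).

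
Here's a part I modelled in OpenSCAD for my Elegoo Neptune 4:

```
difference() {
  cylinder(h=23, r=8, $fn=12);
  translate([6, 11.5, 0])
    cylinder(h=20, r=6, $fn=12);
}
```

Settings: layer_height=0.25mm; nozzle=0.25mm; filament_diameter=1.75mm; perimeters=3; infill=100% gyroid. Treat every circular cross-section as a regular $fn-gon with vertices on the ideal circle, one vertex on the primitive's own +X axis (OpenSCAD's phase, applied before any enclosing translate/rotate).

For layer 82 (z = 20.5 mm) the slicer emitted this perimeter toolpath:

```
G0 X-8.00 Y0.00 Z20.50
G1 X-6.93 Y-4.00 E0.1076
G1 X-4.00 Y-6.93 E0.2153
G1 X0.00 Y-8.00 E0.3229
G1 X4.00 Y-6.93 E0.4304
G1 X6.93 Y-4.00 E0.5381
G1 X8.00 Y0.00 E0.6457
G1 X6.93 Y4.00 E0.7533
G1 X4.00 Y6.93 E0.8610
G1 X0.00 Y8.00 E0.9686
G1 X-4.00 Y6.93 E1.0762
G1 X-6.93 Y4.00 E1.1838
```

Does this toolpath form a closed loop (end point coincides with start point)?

Start point (G0): (-8.00, 0.00). End point (last G1): the path does not return to the start — open.

no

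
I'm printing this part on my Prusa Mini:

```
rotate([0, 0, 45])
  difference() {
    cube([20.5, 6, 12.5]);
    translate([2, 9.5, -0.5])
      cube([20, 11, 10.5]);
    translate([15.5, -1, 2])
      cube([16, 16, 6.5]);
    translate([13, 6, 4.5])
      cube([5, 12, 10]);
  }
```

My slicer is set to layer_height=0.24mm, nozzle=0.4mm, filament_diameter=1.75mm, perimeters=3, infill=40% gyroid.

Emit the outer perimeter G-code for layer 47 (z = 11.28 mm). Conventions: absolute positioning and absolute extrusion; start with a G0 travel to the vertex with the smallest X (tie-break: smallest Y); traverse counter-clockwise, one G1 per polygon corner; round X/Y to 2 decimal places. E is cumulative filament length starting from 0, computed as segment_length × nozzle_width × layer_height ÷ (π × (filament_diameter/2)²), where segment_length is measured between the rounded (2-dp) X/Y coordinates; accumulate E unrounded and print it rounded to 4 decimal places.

G0 X-4.24 Y4.24 Z11.28
G1 X0.00 Y0.00 E0.2393
G1 X14.50 Y14.50 E1.0578
G1 X10.25 Y18.74 E1.2974
G1 X-4.24 Y4.24 E2.1155

At z = 11.28 mm: the cube (footprint 20.5×6) is included at this height; the cube at (2, 9.5) is absent (z outside [-0.5, 10]); the cube at (15.5, -1) is not intersected at this z (z outside [2, 8.5]); the cube at (13, 6) (footprint 5×12) is included at this height; Taking the first minus the rest: starting from the 20.5×6 cube, the 5×12 cube at (13, 6) misses the remaining region (no effect) — 1 connected region; (whole slice rotated 45° about Z — lengths, areas and connectivity unchanged). The outline is a single polygon with 4 vertices. Extrusion per mm of travel: 0.4 × 0.24 / (π × 0.875²) = 0.039912. Accumulating E over each segment gives final E = 2.1155.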